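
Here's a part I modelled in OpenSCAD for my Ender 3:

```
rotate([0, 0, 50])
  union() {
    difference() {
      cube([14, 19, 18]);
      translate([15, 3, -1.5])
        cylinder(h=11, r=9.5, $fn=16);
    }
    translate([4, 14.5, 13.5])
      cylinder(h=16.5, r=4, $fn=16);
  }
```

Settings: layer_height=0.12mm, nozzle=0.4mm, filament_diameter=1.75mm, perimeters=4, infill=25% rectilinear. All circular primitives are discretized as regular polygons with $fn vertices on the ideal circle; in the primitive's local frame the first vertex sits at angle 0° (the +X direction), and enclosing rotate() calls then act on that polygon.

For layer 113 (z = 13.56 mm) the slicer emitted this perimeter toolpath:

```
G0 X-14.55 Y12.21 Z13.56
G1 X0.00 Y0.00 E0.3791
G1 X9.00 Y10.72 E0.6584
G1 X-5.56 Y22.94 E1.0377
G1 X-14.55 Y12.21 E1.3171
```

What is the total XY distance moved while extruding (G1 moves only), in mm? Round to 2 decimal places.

Sum the Euclidean lengths of each G1 segment: total = 66.00 mm.

66.00 mm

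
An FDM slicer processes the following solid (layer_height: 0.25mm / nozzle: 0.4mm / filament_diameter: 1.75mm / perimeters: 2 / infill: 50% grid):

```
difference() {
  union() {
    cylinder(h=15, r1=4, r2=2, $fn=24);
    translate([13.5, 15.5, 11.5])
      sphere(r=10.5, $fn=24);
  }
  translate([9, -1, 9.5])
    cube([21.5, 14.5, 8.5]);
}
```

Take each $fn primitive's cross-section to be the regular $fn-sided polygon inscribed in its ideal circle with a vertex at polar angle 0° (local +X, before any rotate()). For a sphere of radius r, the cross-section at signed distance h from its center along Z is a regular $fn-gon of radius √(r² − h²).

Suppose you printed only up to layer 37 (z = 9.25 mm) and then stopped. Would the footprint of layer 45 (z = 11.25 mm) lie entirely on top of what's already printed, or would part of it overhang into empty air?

part overhangs

Compare the two slices. At z = 9.25: the cone contributes a regular 24-gon of circumradius 2.767 (interpolated between r1=4 and r2=2 at t=0.617) (area = (24/2)·2.767²·sin(360°/24) = 23.77 mm²); the r=10.5 sphere at (13.5, 15.5) contributes a regular 24-gon of circumradius √(10.5²−2.25²) = 10.256 (area = (24/2)·10.256²·sin(360°/24) = 326.69 mm²); Combining (union): the 2 present regions are separate (no shared area or edge), so areas and boundary lengths simply add and each stays a separate island — area = 350.47 mm²; the cube at (9, -1) is not intersected at this z (z outside [9.5, 18]); After the difference (first − rest): none of the subtracted shapes is present at this height, so that combined region is unchanged — area = 350.47 mm². At z = 11.25: the cone contributes a regular 24-gon of circumradius 2.500 (interpolated between r1=4 and r2=2 at t=0.750) (area = (24/2)·2.500²·sin(360°/24) = 19.41 mm²); the r=10.5 sphere at (13.5, 15.5) contributes a regular 24-gon of circumradius √(10.5²−0.25²) = 10.497 (area = (24/2)·10.497²·sin(360°/24) = 342.22 mm²); Combining (union): the 2 present regions are separate (no shared area or edge), so areas and boundary lengths simply add and each stays a separate island — area = 361.63 mm²; the 21.5×14.5 cube at (9, -1) contributes its full rectangle (area 311.75 mm²); After the difference (first − rest): starting from that combined region (361.63 mm²), the 21.5×14.5 cube at (9, -1) partially overlaps it — only the 101.28 mm² overlap (of its 311.75 mm²) is removed, clipping the outline — area = 260.36 mm². Checking containment: at z = 11.25 the cross-section extends beyond the z = 9.25 cross-section by about 11.01 mm².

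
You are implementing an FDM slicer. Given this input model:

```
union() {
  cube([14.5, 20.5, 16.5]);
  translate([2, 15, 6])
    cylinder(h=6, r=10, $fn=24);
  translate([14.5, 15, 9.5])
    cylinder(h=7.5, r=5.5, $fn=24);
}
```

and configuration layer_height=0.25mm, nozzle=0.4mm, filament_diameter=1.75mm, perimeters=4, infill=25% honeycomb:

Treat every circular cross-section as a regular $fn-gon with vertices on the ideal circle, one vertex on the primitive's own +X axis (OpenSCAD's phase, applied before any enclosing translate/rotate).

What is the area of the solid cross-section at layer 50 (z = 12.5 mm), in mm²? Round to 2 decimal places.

At z = 12.5 mm: the 14.5×20.5 cube contributes its full rectangle (area 297.25 mm²); the cylinder at (2, 15) is absent (z outside [6, 12]); the r=5.5 cylinder at (14.5, 15) contributes a regular 24-gon of circumradius 5.5 (area = (24/2)·5.500²·sin(360°/24) = 93.95 mm²); Merging all regions: the regions partially overlap — summed areas 391.20 mm² minus the doubly-counted overlap 46.98 mm² gives 344.23 mm² — area = 344.23 mm². Overall, the cross-section is a single solid region. Net area = 344.23 mm².

344.23 mm²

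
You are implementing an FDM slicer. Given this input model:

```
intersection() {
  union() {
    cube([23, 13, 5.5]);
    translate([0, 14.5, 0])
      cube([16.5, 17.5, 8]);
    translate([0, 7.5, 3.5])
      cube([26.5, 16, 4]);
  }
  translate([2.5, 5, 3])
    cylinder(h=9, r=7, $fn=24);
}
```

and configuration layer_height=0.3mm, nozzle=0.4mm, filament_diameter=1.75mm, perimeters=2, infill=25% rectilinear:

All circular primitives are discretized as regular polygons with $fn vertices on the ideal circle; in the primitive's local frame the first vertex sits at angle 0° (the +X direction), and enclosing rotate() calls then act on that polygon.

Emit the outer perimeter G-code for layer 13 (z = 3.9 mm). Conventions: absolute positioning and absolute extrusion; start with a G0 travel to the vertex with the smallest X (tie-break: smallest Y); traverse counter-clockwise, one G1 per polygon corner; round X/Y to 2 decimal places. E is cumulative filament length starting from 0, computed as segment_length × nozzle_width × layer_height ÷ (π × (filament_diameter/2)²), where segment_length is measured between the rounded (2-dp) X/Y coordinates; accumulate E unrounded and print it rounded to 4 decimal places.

At z = 3.9 mm: the cube (footprint 23×13) is included at this height; the 16.5×17.5 cube at (0, 14.5) contributes its full rectangle; the cube at (0, 7.5) is present — its section is the full 26.5×16 rectangle; Combining (union): the regions partially overlap (shared area 275.00 mm²), so overlapping operands fuse into one piece — 1 connected region; the cylinder at (2.5, 5): section is a regular 24-gon, circumradius r=7; After intersecting: the r=7 cylinder at (2.5, 5) partially overlaps the result so far; clipping to the common part keeps 99.09 mm² — 1 connected region. The outline is a single polygon with 14 vertices. Extrusion per mm of travel: 0.4 × 0.3 / (π × 0.875²) = 0.049890. Accumulating E over each segment gives final E = 1.8938.

G0 X0.00 Y0.00 Z3.90
G1 X7.38 Y0.00 E0.3682
G1 X7.45 Y0.05 E0.3725
G1 X8.56 Y1.50 E0.4636
G1 X9.26 Y3.19 E0.5548
G1 X9.50 Y5.00 E0.6459
G1 X9.26 Y6.81 E0.7370
G1 X8.56 Y8.50 E0.8283
G1 X7.45 Y9.95 E0.9194
G1 X6.00 Y11.06 E1.0105
G1 X4.31 Y11.76 E1.1018
G1 X2.50 Y12.00 E1.1929
G1 X0.69 Y11.76 E1.2839
G1 X0.00 Y11.48 E1.3211
G1 X0.00 Y0.00 E1.8938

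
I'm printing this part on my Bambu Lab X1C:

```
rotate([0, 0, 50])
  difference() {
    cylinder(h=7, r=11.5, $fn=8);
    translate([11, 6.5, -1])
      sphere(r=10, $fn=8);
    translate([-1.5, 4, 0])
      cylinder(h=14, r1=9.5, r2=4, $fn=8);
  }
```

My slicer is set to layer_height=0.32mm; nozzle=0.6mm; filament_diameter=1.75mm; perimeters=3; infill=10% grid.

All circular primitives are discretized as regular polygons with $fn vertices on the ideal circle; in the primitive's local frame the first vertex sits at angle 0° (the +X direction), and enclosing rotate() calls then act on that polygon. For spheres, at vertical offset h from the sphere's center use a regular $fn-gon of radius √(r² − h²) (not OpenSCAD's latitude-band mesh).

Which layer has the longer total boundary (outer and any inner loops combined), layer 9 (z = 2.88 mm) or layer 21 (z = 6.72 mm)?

Layer 9 (z = 2.88): the cylinder: section is a regular 8-gon, circumradius r=11.5 (perimeter = 2·8·11.500·sin(180°/8) = 70.41 mm); the r=10 sphere at (11, 6.5) slices to a regular 8-gon of circumradius 9.217 (√(r²−h²) with h=3.88 from center) (perimeter = 2·8·9.217·sin(180°/8) = 56.43 mm); the cone at (-1.5, 4) (r1=9.5→r2=4) has section circumradius 8.369 here — a regular 8-gon (perimeter = 2·8·8.369·sin(180°/8) = 51.24 mm); After the difference (first − rest): starting from the r=11.5 cylinder, the r=10 sphere at (11, 6.5) partially overlaps it — only the 70.51 mm² overlap (of its 240.26 mm²) is removed, clipping the outline; the cone at (-1.5, 4) partially overlaps it — only the 157.42 mm² overlap (of its 198.08 mm²) is removed, clipping the outline — boundary = 63.57 mm; (whole slice rotated 50° about Z — lengths, areas and connectivity unchanged). So its perimeter = 63.57 mm. Layer 21 (z = 6.72): the cylinder: section is a regular 8-gon, circumradius r=11.5 (perimeter = 2·8·11.500·sin(180°/8) = 70.41 mm); the sphere at (11, 6.5): section is a regular 8-gon, circumradius = √(r²−h²) = √(10²−7.72²) = 6.356 (perimeter = 2·8·6.356·sin(180°/8) = 38.92 mm); the cone at (-1.5, 4): at t=0.480 of its height the radius interpolates to r₁+(r₂−r₁)t = 6.860, giving a regular 8-gon of that circumradius (perimeter = 2·8·6.860·sin(180°/8) = 42.00 mm); Taking the first minus the rest: starting from the r=11.5 cylinder, the r=10 sphere at (11, 6.5) partially overlaps it — only the 30.06 mm² overlap (of its 114.27 mm²) is removed, clipping the outline; the cone at (-1.5, 4) lies wholly inside it (removes its full 133.10 mm² and its 42.00 mm outline becomes a hole wall) — boundary (outer + 1 inner loop) = 114.32 mm; (rotated 50° about Z; rotation is an isometry so areas/perimeters/island counts are preserved). So its perimeter = 114.32 mm. Layer 21 is larger (114.32 vs 63.57 mm).

layer 21 (z = 6.72 mm)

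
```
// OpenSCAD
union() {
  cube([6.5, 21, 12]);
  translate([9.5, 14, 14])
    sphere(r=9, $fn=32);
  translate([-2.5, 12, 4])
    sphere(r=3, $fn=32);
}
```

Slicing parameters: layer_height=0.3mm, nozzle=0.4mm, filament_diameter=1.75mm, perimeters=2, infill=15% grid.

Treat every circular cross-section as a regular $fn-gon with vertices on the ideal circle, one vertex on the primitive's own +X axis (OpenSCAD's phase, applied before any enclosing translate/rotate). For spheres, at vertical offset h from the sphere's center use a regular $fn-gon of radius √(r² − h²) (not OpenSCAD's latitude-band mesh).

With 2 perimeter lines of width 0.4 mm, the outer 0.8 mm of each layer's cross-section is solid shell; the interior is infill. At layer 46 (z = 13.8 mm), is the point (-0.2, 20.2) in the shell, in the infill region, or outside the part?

outside

At z = 13.8 mm: the cube does not reach this height (z outside [0, 12]); the r=9 sphere at (9.5, 14) contributes a regular 32-gon of circumradius √(9²−0.2²) = 8.998; the sphere at (-2.5, 12) is absent (|z−center|=9.800 > r=3); Taking the union: only the r=9 sphere at (9.5, 14) is present, so the union is just that shape — 1 connected region. Overall, the cross-section is a single solid region. The nearest boundary edge runs (3.14, 20.36)→(2.02, 19.00); distance from the point to it = 2.52 mm. The point is not inside any of the regions above, so it lies outside the cross-section (2.52 mm from the nearest boundary).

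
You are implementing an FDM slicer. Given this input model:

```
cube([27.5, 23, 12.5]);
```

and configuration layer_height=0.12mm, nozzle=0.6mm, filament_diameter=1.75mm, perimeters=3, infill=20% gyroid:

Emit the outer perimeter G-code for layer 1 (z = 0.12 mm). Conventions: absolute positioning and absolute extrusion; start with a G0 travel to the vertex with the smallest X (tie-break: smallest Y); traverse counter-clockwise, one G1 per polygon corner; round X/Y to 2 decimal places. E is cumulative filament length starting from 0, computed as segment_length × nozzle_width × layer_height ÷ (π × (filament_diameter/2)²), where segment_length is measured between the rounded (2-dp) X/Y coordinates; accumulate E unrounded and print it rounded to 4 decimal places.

G0 X0.00 Y0.00 Z0.12
G1 X27.50 Y0.00 E0.8232
G1 X27.50 Y23.00 E1.5117
G1 X0.00 Y23.00 E2.3349
G1 X0.00 Y0.00 E3.0233

At z = 0.12 mm: the 27.5×23 cube contributes its full rectangle. The outline is a single polygon with 4 vertices. Extrusion per mm of travel: 0.6 × 0.12 / (π × 0.875²) = 0.029934. Accumulating E over each segment gives final E = 3.0233.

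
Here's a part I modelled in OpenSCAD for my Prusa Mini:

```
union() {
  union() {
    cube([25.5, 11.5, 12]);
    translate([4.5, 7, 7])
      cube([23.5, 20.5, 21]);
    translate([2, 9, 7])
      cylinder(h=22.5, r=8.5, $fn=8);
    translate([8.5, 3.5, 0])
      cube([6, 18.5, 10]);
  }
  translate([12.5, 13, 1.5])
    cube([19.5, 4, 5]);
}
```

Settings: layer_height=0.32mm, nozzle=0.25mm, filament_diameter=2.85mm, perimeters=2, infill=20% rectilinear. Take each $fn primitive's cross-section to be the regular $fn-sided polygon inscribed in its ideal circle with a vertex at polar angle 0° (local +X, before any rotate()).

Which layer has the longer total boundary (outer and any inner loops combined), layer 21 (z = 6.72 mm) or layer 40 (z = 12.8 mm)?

layer 40 (z = 12.8 mm)

Layer 21 (z = 6.72): the 25.5×11.5 cube contributes its full rectangle (perimeter 74.00 mm); the cube at (4.5, 7) does not reach this height (z outside [7, 28]); the cylinder at (2, 9) is absent (z outside [7, 29.5]); the 6×18.5 cube at (8.5, 3.5) contributes its full rectangle (perimeter 49.00 mm); Combining (union): the regions partially overlap (shared area 48.00 mm²), so the edge portions inside another operand are dropped and the merged outline is re-measured after clipping — boundary = 95.00 mm; the cube at (12.5, 13) is absent (z outside [1.5, 6.5]); Combining (union): only the result so far is present, so the union is just that shape — boundary = 95.00 mm. So its perimeter = 95.00 mm. Layer 40 (z = 12.8): the cube does not reach this height (z outside [0, 12]); the cube at (4.5, 7) is present — its section is the full 23.5×20.5 rectangle (perimeter 88.00 mm); the r=8.5 cylinder at (2, 9) contributes a regular 8-gon of circumradius 8.5 (perimeter = 2·8·8.500·sin(180°/8) = 52.04 mm); the cube at (8.5, 3.5) does not reach this height (z outside [0, 10]); Taking the union: the regions partially overlap (shared area 42.30 mm²), so the edge portions inside another operand are dropped and the merged outline is re-measured after clipping — boundary = 112.94 mm; the cube at (12.5, 13) is absent (z outside [1.5, 6.5]); Combining (union): only that combined region is present, so the union is just that shape — boundary = 112.94 mm. So its perimeter = 112.94 mm. Layer 40 is larger (112.94 vs 95.00 mm).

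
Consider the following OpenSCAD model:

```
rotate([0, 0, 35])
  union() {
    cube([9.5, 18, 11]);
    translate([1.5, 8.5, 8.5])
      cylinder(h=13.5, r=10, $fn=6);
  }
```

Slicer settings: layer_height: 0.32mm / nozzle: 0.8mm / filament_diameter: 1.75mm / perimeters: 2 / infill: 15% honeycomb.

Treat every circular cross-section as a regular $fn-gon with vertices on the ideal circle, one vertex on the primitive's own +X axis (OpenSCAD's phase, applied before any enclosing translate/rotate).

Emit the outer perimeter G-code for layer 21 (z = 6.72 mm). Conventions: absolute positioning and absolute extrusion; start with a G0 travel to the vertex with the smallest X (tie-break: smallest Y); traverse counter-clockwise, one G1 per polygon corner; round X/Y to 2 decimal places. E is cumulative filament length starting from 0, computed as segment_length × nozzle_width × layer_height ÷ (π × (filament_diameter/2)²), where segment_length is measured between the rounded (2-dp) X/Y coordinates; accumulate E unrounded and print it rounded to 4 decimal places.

G0 X-10.32 Y14.74 Z6.72
G1 X0.00 Y0.00 E1.9151
G1 X7.78 Y5.45 E2.9261
G1 X-2.54 Y20.19 E4.8412
G1 X-10.32 Y14.74 E5.8522

At z = 6.72 mm: the 9.5×18 cube contributes its full rectangle; the cylinder at (1.5, 8.5) does not reach this height (z outside [8.5, 22]); Combining (union): only the 9.5×18 cube is present, so the union is just that shape — 1 connected region; (rotated 35° about Z; rotation is an isometry so areas/perimeters/island counts are preserved). The outline is a single polygon with 4 vertices. Extrusion per mm of travel: 0.8 × 0.32 / (π × 0.875²) = 0.106432. Accumulating E over each segment gives final E = 5.8522.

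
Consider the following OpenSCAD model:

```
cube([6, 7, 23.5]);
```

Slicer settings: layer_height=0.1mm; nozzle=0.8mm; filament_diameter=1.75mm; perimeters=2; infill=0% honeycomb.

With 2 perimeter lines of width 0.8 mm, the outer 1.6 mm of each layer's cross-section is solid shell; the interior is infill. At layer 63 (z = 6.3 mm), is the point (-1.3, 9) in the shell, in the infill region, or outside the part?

outside

At z = 6.3 mm: the cube (footprint 6×7) is included at this height. Overall, the cross-section is a single solid region. The nearest boundary edge runs (6.00, 7.00)→(0.00, 7.00); distance from the point to it = 2.39 mm. The point is not inside any of the regions above, so it lies outside the cross-section (2.39 mm from the nearest boundary).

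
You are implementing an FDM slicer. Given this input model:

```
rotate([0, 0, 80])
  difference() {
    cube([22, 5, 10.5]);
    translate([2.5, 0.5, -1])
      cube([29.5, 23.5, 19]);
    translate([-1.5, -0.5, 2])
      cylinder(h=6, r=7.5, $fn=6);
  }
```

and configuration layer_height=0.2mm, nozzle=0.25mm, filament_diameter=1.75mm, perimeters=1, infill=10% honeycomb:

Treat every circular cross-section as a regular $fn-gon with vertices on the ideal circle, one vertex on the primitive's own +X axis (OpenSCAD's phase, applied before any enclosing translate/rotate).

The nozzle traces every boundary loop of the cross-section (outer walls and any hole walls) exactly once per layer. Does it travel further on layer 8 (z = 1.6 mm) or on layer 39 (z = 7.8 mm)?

layer 8 (z = 1.6 mm)

Layer 8 (z = 1.6): the cube (footprint 22×5) is included at this height (perimeter 54.00 mm); the cube at (2.5, 0.5) is present — its section is the full 29.5×23.5 rectangle (perimeter 106.00 mm); the cylinder at (-1.5, -0.5) is absent (z outside [2, 8]); Subtracting the remaining from the first: starting from the 22×5 cube, the 29.5×23.5 cube at (2.5, 0.5) partially overlaps it — only the 87.75 mm² overlap (of its 693.25 mm²) is removed, clipping the outline — boundary = 54.00 mm; (rotated 80° about Z; rotation is an isometry so areas/perimeters/island counts are preserved). So its perimeter = 54.00 mm. Layer 39 (z = 7.8): the cube is present — its section is the full 22×5 rectangle (perimeter 54.00 mm); the 29.5×23.5 cube at (2.5, 0.5) contributes its full rectangle (perimeter 106.00 mm); the r=7.5 cylinder at (-1.5, -0.5) contributes a regular 6-gon of circumradius 7.5 (perimeter = 2·6·7.500·sin(180°/6) = 45.00 mm); Taking the first minus the rest: starting from the 22×5 cube, the 29.5×23.5 cube at (2.5, 0.5) partially overlaps it — only the 87.75 mm² overlap (of its 693.25 mm²) is removed, clipping the outline; the r=7.5 cylinder at (-1.5, -0.5) partially overlaps it — only the 14.03 mm² overlap (of its 146.14 mm²) is removed, clipping the outline — boundary = 33.94 mm; (whole slice rotated 80° about Z — lengths, areas and connectivity unchanged). So its perimeter = 33.94 mm. Layer 8 is larger (54.00 vs 33.94 mm).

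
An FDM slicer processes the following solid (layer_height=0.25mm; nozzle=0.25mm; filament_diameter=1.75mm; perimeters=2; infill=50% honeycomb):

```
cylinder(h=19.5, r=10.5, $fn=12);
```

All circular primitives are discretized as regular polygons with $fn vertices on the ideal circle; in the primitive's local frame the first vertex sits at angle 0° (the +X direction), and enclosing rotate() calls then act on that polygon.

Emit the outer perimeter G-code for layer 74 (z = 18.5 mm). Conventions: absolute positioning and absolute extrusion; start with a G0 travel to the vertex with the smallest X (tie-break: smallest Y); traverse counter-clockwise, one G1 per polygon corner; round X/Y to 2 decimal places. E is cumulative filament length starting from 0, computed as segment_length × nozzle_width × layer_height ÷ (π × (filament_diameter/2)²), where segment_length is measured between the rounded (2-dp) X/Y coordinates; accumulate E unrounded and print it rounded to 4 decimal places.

G0 X-10.50 Y0.00 Z18.50
G1 X-9.09 Y-5.25 E0.1413
G1 X-5.25 Y-9.09 E0.2824
G1 X0.00 Y-10.50 E0.4236
G1 X5.25 Y-9.09 E0.5649
G1 X9.09 Y-5.25 E0.7060
G1 X10.50 Y0.00 E0.8472
G1 X9.09 Y5.25 E0.9885
G1 X5.25 Y9.09 E1.1296
G1 X0.00 Y10.50 E1.2708
G1 X-5.25 Y9.09 E1.4121
G1 X-9.09 Y5.25 E1.5532
G1 X-10.50 Y0.00 E1.6945

At z = 18.5 mm: the r=10.5 cylinder gives a regular 12-gon of circumradius 10.5 (constant along its height). The outline is a single polygon with 12 vertices. Extrusion per mm of travel: 0.25 × 0.25 / (π × 0.875²) = 0.025984. Accumulating E over each segment gives final E = 1.6945.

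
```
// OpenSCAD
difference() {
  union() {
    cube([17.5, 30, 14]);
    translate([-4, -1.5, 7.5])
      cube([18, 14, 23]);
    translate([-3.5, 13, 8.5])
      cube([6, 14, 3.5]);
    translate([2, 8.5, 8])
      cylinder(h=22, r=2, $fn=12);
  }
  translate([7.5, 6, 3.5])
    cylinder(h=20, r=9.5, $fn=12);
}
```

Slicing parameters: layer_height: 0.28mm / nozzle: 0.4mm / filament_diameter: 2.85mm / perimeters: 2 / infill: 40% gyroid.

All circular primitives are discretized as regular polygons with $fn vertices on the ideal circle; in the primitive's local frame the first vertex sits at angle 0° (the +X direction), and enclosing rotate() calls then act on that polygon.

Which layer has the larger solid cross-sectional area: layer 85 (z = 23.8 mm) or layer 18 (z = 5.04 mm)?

layer 18 (z = 5.04 mm)

Layer 85 (z = 23.8): the cube is not intersected at this z (z outside [0, 14]); the cube at (-4, -1.5) (footprint 18×14) is included at this height (area 252.00 mm²); the cube at (-3.5, 13) is not intersected at this z (z outside [8.5, 12]); the cylinder at (2, 8.5): section is a regular 12-gon, circumradius r=2 (area = (12/2)·2.000²·sin(360°/12) = 12.00 mm²); Merging all regions: the r=2 cylinder at (2, 8.5) lies entirely inside the 18×14 cube at (-4, -1.5), so the union is just the 18×14 cube at (-4, -1.5) — area = 252.00 mm²; the cylinder at (7.5, 6) is not intersected at this z (z outside [3.5, 23.5]); Subtracting the remaining from the first: none of the subtracted shapes is present at this height, so that combined region is unchanged — area = 252.00 mm². So its area = 252.00 mm². Layer 18 (z = 5.04): the cube is present — its section is the full 17.5×30 rectangle (area 525.00 mm²); the cube at (-4, -1.5) is absent (z outside [7.5, 30.5]); the cube at (-3.5, 13) is absent (z outside [8.5, 12]); the cylinder at (2, 8.5) is absent (z outside [8, 30]); Combining (union): only the 17.5×30 cube is present, so the union is just that shape — area = 525.00 mm²; the r=9.5 cylinder at (7.5, 6) gives a regular 12-gon of circumradius 9.5 (constant along its height) (area = (12/2)·9.500²·sin(360°/12) = 270.75 mm²); Taking the first minus the rest: starting from that combined region (525.00 mm²), the r=9.5 cylinder at (7.5, 6) partially overlaps it — only the 225.10 mm² overlap (of its 270.75 mm²) is removed, clipping the outline — area = 299.90 mm². So its area = 299.90 mm². Layer 18 is larger (299.90 vs 252.00 mm²).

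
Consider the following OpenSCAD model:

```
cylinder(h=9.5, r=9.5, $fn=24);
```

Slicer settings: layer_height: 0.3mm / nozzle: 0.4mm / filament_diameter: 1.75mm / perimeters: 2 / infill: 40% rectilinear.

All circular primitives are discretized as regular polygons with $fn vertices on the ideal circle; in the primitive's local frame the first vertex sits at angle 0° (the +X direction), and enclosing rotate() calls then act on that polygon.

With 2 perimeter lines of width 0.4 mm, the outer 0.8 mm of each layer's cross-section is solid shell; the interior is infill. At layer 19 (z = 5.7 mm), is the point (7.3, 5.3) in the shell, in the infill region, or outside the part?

At z = 5.7 mm: the cylinder: section is a regular 24-gon, circumradius r=9.5. Overall, the cross-section is a single solid region. The nearest boundary edge runs (8.23, 4.75)→(6.72, 6.72); distance from the point to it = 0.40 mm. The point is inside the cross-section, 0.40 mm from the nearest boundary — within the 0.8 mm shell band (2 × 0.4).

shell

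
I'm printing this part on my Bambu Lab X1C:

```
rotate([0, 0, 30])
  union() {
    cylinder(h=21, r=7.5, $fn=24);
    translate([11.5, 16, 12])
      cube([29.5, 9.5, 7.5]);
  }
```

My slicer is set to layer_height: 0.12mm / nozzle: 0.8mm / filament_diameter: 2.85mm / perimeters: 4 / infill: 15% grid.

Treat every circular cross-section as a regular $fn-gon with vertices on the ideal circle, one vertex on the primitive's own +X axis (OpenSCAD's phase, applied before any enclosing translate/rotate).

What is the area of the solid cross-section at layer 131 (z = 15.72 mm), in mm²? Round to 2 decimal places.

454.95 mm²

At z = 15.72 mm: the cylinder: section is a regular 24-gon, circumradius r=7.5 (area = (24/2)·7.500²·sin(360°/24) = 174.70 mm²); the cube at (11.5, 16) (footprint 29.5×9.5) is included at this height (area 280.25 mm²); Merging all regions: the 2 present regions are separate (no shared area or edge), so areas and boundary lengths simply add and each stays a separate island — area = 454.95 mm²; (whole slice rotated 30° about Z — lengths, areas and connectivity unchanged). Overall, the cross-section has 2 separate islands. Net area = 454.95 mm².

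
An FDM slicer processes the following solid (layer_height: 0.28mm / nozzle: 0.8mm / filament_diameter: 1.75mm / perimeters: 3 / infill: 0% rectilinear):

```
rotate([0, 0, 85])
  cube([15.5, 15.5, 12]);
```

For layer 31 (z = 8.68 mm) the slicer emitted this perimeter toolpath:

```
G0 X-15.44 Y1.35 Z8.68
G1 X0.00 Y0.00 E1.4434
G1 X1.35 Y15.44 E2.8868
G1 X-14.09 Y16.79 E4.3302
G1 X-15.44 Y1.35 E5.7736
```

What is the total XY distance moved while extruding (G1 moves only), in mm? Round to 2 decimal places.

62.00 mm

Sum the Euclidean lengths of each G1 segment: total = 62.00 mm.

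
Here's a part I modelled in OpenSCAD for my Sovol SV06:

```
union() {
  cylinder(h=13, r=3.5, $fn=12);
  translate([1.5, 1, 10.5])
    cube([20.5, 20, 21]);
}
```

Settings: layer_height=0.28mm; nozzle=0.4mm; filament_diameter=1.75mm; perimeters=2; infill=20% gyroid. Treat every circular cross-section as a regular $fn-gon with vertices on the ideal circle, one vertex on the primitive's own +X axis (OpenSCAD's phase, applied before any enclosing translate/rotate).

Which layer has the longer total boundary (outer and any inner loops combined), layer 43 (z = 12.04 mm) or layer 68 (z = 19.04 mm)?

layer 43 (z = 12.04 mm)

Layer 43 (z = 12.04): the r=3.5 cylinder gives a regular 12-gon of circumradius 3.5 (constant along its height) (perimeter = 2·12·3.500·sin(180°/12) = 21.74 mm); the cube at (1.5, 1) (footprint 20.5×20) is included at this height (perimeter 81.00 mm); Taking the union: the regions partially overlap (shared area 2.37 mm²), so the edge portions inside another operand are dropped and the merged outline is re-measured after clipping — boundary = 96.06 mm. So its perimeter = 96.06 mm. Layer 68 (z = 19.04): the cylinder does not reach this height (z outside [0, 13]); the cube at (1.5, 1) is present — its section is the full 20.5×20 rectangle (perimeter 81.00 mm); Taking the union: only the 20.5×20 cube at (1.5, 1) is present, so the union is just that shape — boundary = 81.00 mm. So its perimeter = 81.00 mm. Layer 43 is larger (96.06 vs 81.00 mm).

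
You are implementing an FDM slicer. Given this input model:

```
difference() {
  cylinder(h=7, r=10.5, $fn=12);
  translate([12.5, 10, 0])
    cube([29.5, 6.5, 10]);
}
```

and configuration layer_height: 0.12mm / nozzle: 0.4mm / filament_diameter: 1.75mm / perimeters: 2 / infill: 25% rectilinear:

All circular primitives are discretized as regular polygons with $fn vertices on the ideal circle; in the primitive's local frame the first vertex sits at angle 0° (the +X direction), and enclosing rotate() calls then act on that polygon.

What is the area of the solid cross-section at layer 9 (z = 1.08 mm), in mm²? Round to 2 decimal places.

330.75 mm²

At z = 1.08 mm: the cylinder: section is a regular 12-gon, circumradius r=10.5 (area = (12/2)·10.500²·sin(360°/12) = 330.75 mm²); the cube at (12.5, 10) is present — its section is the full 29.5×6.5 rectangle (area 191.75 mm²); Subtracting the remaining from the first: starting from the r=10.5 cylinder (330.75 mm²), the 29.5×6.5 cube at (12.5, 10) misses the remaining region (no effect) — area = 330.75 mm². Overall, the cross-section is a single solid region. Net area = 330.75 mm².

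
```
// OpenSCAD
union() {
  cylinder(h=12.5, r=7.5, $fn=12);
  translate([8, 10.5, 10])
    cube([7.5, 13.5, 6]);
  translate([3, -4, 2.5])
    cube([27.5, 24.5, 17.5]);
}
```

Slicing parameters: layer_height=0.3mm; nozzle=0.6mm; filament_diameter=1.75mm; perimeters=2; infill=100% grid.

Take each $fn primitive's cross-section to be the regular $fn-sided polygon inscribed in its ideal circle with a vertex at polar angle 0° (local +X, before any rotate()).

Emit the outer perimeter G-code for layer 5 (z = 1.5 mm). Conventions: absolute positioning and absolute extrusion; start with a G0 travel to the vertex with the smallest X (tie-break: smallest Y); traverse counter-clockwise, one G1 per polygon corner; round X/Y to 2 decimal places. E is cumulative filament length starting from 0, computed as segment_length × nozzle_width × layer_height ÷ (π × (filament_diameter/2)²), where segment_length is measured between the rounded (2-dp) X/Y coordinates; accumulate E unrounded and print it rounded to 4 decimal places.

At z = 1.5 mm: the r=7.5 cylinder contributes a regular 12-gon of circumradius 7.5; the cube at (8, 10.5) is absent (z outside [10, 16]); the cube at (3, -4) does not reach this height (z outside [2.5, 20]); Combining (union): only the r=7.5 cylinder is present, so the union is just that shape — 1 connected region. The outline is a single polygon with 12 vertices. Extrusion per mm of travel: 0.6 × 0.3 / (π × 0.875²) = 0.074835. Accumulating E over each segment gives final E = 3.4877.

G0 X-7.50 Y0.00 Z1.50
G1 X-6.50 Y-3.75 E0.2904
G1 X-3.75 Y-6.50 E0.5815
G1 X0.00 Y-7.50 E0.8719
G1 X3.75 Y-6.50 E1.1624
G1 X6.50 Y-3.75 E1.4534
G1 X7.50 Y0.00 E1.7438
G1 X6.50 Y3.75 E2.0343
G1 X3.75 Y6.50 E2.3253
G1 X0.00 Y7.50 E2.6158
G1 X-3.75 Y6.50 E2.9062
G1 X-6.50 Y3.75 E3.1972
G1 X-7.50 Y0.00 E3.4877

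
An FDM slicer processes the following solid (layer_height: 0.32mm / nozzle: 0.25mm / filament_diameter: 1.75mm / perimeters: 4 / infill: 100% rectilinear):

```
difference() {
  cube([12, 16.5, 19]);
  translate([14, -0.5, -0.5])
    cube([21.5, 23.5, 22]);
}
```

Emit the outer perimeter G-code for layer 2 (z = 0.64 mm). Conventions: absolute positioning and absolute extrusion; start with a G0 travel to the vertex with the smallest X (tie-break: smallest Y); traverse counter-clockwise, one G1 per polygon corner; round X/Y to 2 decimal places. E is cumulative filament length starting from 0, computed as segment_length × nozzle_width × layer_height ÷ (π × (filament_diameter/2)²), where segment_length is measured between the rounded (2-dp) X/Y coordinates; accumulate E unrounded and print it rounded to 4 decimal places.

At z = 0.64 mm: the cube (footprint 12×16.5) is included at this height; the cube at (14, -0.5) (footprint 21.5×23.5) is included at this height; Subtracting the remaining from the first: starting from the 12×16.5 cube, the 21.5×23.5 cube at (14, -0.5) misses the remaining region (no effect) — 1 connected region. The outline is a single polygon with 4 vertices. Extrusion per mm of travel: 0.25 × 0.32 / (π × 0.875²) = 0.033260. Accumulating E over each segment gives final E = 1.8958.

G0 X0.00 Y0.00 Z0.64
G1 X12.00 Y0.00 E0.3991
G1 X12.00 Y16.50 E0.9479
G1 X0.00 Y16.50 E1.3470
G1 X0.00 Y0.00 E1.8958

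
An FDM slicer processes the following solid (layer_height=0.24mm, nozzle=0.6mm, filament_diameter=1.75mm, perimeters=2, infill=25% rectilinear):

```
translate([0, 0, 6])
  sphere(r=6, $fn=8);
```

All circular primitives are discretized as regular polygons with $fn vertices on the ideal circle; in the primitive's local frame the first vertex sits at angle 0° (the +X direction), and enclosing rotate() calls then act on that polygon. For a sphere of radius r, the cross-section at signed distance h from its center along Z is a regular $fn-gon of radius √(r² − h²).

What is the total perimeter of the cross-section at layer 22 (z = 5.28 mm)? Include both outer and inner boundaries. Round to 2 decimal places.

36.47 mm

At z = 5.28 mm: the r=6 sphere contributes a regular 8-gon of circumradius √(6²−0.72²) = 5.957 (perimeter = 2·8·5.957·sin(180°/8) = 36.47 mm). Overall, the cross-section is a single solid region. Total boundary length (outer) = 36.47 mm.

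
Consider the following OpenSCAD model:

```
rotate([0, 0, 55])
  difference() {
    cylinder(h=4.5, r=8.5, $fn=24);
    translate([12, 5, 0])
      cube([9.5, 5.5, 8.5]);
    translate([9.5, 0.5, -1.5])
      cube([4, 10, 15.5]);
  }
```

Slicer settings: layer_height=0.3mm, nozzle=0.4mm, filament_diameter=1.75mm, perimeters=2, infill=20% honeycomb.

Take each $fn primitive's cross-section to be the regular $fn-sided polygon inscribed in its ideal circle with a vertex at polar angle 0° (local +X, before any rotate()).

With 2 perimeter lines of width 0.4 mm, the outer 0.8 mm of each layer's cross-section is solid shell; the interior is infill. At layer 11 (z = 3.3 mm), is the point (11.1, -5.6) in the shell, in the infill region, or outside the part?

outside

At z = 3.3 mm: the r=8.5 cylinder gives a regular 24-gon of circumradius 8.5 (constant along its height); the cube at (12, 5) is present — its section is the full 9.5×5.5 rectangle; the 4×10 cube at (9.5, 0.5) contributes its full rectangle; Subtracting the remaining from the first: starting from the r=8.5 cylinder, the 9.5×5.5 cube at (12, 5) misses the remaining region (no effect); the 4×10 cube at (9.5, 0.5) misses the remaining region (no effect) — 1 connected region; (rotated 55° about Z; rotation is an isometry so areas/perimeters/island counts are preserved). Overall, the cross-section is a single solid region. Undo the 55° rotation: the query point maps to (1.779, -12.305) in the un-rotated model frame. The nearest boundary edge runs (2.20, -8.21)→(-0.00, -8.50); distance from the point to it = 4.00 mm. The point is not inside any of the regions above, so it lies outside the cross-section (4.00 mm from the nearest boundary).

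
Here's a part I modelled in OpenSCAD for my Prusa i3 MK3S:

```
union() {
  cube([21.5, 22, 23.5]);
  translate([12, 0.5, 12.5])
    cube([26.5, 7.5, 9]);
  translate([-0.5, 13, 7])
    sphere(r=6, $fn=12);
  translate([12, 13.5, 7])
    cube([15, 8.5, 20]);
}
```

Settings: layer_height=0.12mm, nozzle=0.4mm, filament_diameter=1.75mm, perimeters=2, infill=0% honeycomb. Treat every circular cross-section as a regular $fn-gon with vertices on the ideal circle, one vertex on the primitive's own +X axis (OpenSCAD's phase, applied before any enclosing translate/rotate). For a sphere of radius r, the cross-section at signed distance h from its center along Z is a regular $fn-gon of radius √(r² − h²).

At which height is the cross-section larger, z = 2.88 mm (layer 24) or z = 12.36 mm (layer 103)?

layer 103 (z = 12.36 mm)

Layer 24 (z = 2.88): the cube is present — its section is the full 21.5×22 rectangle (area 473.00 mm²); the cube at (12, 0.5) is absent (z outside [12.5, 21.5]); the r=6 sphere at (-0.5, 13) slices to a regular 12-gon of circumradius 4.362 (√(r²−h²) with h=4.12 from center) (area = (12/2)·4.362²·sin(360°/12) = 57.08 mm²); the cube at (12, 13.5) does not reach this height (z outside [7, 27]); Taking the union: the regions partially overlap — summed areas 530.08 mm² minus the doubly-counted overlap 24.24 mm² gives 505.83 mm² — area = 505.83 mm². So its area = 505.83 mm². Layer 103 (z = 12.36): the 21.5×22 cube contributes its full rectangle (area 473.00 mm²); the cube at (12, 0.5) is not intersected at this z (z outside [12.5, 21.5]); the r=6 sphere at (-0.5, 13) contributes a regular 12-gon of circumradius √(6²−5.36²) = 2.696 (area = (12/2)·2.696²·sin(360°/12) = 21.81 mm²); the 15×8.5 cube at (12, 13.5) contributes its full rectangle (area 127.50 mm²); Merging all regions: the regions partially overlap — summed areas 622.31 mm² minus the doubly-counted overlap 89.03 mm² gives 533.28 mm² — area = 533.28 mm². So its area = 533.28 mm². Layer 103 is larger (533.28 vs 505.83 mm²).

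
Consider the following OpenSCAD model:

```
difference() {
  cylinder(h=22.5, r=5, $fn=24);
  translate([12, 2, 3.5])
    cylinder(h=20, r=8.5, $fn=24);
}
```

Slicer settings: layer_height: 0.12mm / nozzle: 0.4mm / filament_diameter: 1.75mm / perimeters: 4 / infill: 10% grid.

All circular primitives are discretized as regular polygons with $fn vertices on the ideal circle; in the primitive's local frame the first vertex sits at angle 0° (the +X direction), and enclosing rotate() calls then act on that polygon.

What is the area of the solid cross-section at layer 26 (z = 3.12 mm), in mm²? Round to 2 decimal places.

77.65 mm²

At z = 3.12 mm: the cylinder: section is a regular 24-gon, circumradius r=5 (area = (24/2)·5.000²·sin(360°/24) = 77.65 mm²); the cylinder at (12, 2) is absent (z outside [3.5, 23.5]); Taking the first minus the rest: none of the subtracted shapes is present at this height, so the r=5 cylinder is unchanged — area = 77.65 mm². Overall, the cross-section is a single solid region. Net area = 77.65 mm².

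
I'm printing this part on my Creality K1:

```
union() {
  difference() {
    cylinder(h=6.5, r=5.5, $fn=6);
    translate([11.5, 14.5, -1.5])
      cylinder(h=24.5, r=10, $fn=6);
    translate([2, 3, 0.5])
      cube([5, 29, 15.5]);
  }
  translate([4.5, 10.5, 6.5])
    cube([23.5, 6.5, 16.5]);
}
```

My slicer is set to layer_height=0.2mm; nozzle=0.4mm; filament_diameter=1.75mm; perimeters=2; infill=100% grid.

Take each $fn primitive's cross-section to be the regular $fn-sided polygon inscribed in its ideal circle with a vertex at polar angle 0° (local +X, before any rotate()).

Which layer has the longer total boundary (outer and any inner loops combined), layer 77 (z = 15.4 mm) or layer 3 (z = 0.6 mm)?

Layer 77 (z = 15.4): the cylinder is absent (z outside [0, 6.5]); the r=10 cylinder at (11.5, 14.5) gives a regular 6-gon of circumradius 10 (constant along its height) (perimeter = 2·6·10.000·sin(180°/6) = 60.00 mm); the cube at (2, 3) is present — its section is the full 5×29 rectangle (perimeter 68.00 mm); After the difference (first − rest): the first operand is absent here, so nothing remains; the cube at (4.5, 10.5) (footprint 23.5×6.5) is included at this height (perimeter 60.00 mm); Merging all regions: only the 23.5×6.5 cube at (4.5, 10.5) is present, so the union is just that shape — boundary = 60.00 mm. So its perimeter = 60.00 mm. Layer 3 (z = 0.6): the r=5.5 cylinder contributes a regular 6-gon of circumradius 5.5 (perimeter = 2·6·5.500·sin(180°/6) = 33.00 mm); the cylinder at (11.5, 14.5): section is a regular 6-gon, circumradius r=10 (perimeter = 2·6·10.000·sin(180°/6) = 60.00 mm); the cube at (2, 3) is present — its section is the full 5×29 rectangle (perimeter 68.00 mm); After the difference (first − rest): starting from the r=5.5 cylinder, the r=10 cylinder at (11.5, 14.5) misses the remaining region (no effect); the 5×29 cube at (2, 3) partially overlaps it — only the 2.22 mm² overlap (of its 145.00 mm²) is removed, clipping the outline — boundary = 33.75 mm; the cube at (4.5, 10.5) does not reach this height (z outside [6.5, 23]); Taking the union: only that combined region is present, so the union is just that shape — boundary = 33.75 mm. So its perimeter = 33.75 mm. Layer 77 is larger (60.00 vs 33.75 mm).

layer 77 (z = 15.4 mm)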